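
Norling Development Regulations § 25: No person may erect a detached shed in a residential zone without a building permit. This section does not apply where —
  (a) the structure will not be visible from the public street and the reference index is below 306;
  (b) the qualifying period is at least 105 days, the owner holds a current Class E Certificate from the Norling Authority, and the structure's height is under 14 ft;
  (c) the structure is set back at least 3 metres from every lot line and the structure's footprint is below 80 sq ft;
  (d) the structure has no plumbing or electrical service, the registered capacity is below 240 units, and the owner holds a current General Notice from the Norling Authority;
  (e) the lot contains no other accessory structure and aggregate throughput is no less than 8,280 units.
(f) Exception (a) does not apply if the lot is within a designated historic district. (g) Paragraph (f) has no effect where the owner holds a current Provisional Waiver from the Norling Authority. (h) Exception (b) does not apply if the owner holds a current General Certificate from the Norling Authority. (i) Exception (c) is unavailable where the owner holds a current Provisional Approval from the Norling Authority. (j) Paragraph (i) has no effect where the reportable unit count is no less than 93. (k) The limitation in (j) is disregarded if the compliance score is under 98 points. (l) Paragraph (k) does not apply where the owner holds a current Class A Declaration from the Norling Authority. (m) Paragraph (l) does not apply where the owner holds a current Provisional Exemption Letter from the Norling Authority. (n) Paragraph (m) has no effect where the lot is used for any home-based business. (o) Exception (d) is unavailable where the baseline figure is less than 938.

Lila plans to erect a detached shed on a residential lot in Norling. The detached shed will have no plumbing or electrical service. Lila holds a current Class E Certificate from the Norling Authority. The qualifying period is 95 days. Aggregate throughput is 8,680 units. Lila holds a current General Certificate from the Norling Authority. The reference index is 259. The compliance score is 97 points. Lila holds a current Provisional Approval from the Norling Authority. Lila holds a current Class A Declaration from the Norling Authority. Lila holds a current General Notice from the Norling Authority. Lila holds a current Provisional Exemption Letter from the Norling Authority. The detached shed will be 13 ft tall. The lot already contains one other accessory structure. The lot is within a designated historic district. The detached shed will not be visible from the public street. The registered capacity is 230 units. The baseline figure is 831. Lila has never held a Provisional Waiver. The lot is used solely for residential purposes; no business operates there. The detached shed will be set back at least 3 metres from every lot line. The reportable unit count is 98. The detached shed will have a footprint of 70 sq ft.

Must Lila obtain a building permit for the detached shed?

Exception (a): the structure will not be visible from the street; the reference index is 259, below the 306 limit — every condition holds. But: (f) is triggered — the lot is in a historic district. (g), which would lift (f), is inapplicable — the Provisional Waiver is not current. So (a) is unavailable.
Exception (b) does not apply: the qualifying period is 95 days, short of 105 days.
Exception (c) is satisfied on its face — the setback is at least 3 m on every side; the structure's footprint is 70 sq ft, below the 80 sq ft limit. But: (i) operates — a current Provisional Approval is held. (j) would limit (i) — the reportable unit count is 98, meeting the 93 threshold — but (k) sets (j) aside: (k) is triggered — the compliance score is 97 points, under the 98 points limit. (l) would limit (k) — a current Class A Declaration is held — but (m) sets (l) aside: (m) operates against (l): a current Provisional Exemption Letter is held. (n), which would lift (m), is not triggered — the lot is solely residential. Exception (c) does not apply.
Exception (d)'s conditions are all satisfied: there is no plumbing or electrical service; the registered capacity is 230 units, below the 240 units limit; a current General Notice is held. But: (o) applies — the baseline figure is 831, less than the 938 limit. (d) is therefore removed.
Exception (e) requires that the lot contains no other accessory structure; but the lot already has another accessory structure, so (e) is unavailable.
No exception is made out. Lila falls within the general rule.

Yes — Lila must obtain a building permit.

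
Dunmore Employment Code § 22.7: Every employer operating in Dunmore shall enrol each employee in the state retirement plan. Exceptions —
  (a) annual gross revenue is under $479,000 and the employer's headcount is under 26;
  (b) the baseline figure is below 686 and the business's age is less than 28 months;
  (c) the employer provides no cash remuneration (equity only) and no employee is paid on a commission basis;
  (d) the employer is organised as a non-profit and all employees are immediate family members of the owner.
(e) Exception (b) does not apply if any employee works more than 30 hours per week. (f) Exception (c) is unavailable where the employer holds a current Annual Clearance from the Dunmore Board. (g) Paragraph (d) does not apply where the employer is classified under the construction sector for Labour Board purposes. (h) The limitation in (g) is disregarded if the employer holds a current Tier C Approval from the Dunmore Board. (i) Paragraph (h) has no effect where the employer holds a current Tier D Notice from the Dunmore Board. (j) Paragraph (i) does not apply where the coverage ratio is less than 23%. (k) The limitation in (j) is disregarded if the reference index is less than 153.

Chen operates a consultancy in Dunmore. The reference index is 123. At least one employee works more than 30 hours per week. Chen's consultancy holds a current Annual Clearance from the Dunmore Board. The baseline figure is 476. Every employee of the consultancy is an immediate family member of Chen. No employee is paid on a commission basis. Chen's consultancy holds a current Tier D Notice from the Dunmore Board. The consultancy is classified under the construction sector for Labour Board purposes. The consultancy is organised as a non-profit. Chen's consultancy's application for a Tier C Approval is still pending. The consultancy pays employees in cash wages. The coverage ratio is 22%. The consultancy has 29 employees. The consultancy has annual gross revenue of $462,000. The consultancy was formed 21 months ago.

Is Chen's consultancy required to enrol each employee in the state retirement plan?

Exception (a) requires that the employer's headcount is under 26; but the employer's headcount is 29, not under 26, so (a) is unavailable.
Exception (b) is satisfied on its face — the baseline figure is 476, below the 686 limit; the business's age is 21 months, less than the 28 months limit. But: (e) is engaged — at least one employee exceeds 30 hours/week. (b) is therefore removed.
Exception (c) fails — employees are paid cash wages.
All of (d)'s requirements are met (the employer is a non-profit; every employee is an immediate family member). But: (g) operates against (d): the consultancy is classified under the construction sector. (h), which would lift (g), does not operate here — there is no Tier C Approval in force. (d) is therefore removed.
No exception displaces § 22.7.

Yes — Chen's consultancy must enrol each employee in the state retirement plan.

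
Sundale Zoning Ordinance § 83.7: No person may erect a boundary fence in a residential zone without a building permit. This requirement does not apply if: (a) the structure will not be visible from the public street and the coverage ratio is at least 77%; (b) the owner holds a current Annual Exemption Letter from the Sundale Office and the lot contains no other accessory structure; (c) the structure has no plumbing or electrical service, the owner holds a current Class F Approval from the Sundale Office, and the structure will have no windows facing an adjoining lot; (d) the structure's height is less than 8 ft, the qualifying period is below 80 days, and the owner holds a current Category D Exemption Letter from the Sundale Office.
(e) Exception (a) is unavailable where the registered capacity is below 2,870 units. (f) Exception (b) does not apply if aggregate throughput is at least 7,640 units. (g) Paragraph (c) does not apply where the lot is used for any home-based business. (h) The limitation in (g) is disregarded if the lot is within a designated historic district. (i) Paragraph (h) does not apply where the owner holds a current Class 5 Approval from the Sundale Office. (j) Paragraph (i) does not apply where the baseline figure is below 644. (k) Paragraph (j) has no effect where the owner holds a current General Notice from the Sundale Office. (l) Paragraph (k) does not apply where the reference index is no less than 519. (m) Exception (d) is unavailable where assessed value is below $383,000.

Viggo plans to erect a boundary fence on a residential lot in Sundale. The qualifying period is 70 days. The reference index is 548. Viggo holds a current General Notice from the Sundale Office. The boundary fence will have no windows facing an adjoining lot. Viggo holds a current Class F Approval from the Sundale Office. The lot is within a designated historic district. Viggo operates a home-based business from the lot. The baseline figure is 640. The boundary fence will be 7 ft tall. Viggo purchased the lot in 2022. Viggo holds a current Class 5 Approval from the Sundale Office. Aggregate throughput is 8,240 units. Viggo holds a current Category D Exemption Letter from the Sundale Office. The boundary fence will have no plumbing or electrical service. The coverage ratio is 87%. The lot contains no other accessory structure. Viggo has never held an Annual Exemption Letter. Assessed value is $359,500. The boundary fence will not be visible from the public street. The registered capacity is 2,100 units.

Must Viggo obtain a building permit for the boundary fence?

All of (a)'s requirements are met (the structure will not be visible from the street; the coverage ratio is 87%, meeting the 77% threshold). However, paragraph (e) must be considered: (e) operates — the registered capacity is 2,100 units, below the 2,870 units limit. So (a) is unavailable.
Exception (b) does not apply: there is no Annual Exemption Letter in force.
All of (c)'s requirements are met (there is no plumbing or electrical service; a current Class F Approval is held; no windows face an adjoining lot). Under paragraphs (g)–(l): (g) would limit (c) — a home-based business operates on the lot — but (h) sets (g) aside: (h) applies — the lot is in a historic district. (i) would limit (h) — a current Class 5 Approval is held — but (j) sets (i) aside: (j) operates — the baseline figure is 640, below the 644 limit. (k) would limit (j) — a current General Notice is held — but (l) sets (k) aside: (l) operates — the reference index is 548, meeting the 519 threshold. (c) remains available.
Exception (d): the structure's height is 7 ft, less than the 8 ft limit; the qualifying period is 70 days, below the 80 days limit; a current Category D Exemption Letter is held — every condition holds. But applying paragraph (m): (m) operates against (d): assessed value is $359,500, below the $383,000 limit. (d) is therefore removed.

No — exception (c) applies; Viggo does not need a building permit.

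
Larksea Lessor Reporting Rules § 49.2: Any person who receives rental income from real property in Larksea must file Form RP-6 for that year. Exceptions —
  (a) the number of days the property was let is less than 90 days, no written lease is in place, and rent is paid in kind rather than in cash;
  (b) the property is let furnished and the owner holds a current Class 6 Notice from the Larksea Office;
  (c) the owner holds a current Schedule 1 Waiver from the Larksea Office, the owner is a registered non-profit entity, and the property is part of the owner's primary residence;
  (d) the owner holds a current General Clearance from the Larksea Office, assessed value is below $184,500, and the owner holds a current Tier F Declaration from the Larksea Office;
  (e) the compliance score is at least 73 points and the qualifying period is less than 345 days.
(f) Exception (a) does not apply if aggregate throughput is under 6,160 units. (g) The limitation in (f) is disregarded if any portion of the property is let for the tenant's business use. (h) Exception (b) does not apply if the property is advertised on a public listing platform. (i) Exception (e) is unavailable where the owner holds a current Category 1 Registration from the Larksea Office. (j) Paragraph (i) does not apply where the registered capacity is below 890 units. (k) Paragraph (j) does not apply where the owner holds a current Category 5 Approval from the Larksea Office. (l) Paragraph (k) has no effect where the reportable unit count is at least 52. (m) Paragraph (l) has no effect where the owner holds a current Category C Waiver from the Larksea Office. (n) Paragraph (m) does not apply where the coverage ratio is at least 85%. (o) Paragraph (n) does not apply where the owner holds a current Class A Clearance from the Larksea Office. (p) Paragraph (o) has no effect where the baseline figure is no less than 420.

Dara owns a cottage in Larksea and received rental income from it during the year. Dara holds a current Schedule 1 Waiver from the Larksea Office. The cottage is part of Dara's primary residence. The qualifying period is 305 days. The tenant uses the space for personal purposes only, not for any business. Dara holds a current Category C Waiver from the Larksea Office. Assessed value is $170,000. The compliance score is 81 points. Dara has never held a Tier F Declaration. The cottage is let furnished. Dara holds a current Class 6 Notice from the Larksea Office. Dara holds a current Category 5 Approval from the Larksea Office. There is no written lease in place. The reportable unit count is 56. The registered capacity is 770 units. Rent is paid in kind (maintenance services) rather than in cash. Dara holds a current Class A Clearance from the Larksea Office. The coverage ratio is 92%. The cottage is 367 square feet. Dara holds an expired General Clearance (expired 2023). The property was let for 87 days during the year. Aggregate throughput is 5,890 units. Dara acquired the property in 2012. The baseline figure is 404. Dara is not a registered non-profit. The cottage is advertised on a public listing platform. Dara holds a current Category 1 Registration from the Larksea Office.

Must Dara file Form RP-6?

Yes — Dara must file Form RP-6.

Exception (a): the number of days the property was let is 87 days, less than the 90 days limit; there is no written lease; rent is paid in kind — every condition holds. But applying paragraphs (f)–(g): (f) applies — aggregate throughput is 5,890 units, under the 6,160 units limit. (g), which would lift (f), is not triggered — the space is used for personal purposes only. So (a) is unavailable.
Exception (b): the property is let furnished; a current Class 6 Notice is held — every condition holds. But applying paragraph (h): (h) operates against (b): the property is publicly advertised. (b) is therefore removed.
Exception (c) requires that the owner is a registered non-profit entity; but Dara is not a registered non-profit, so (c) is unavailable.
Exception (d) does not apply: the General Clearance is not current.
All of (e)'s requirements are met (the compliance score is 81 points, meeting the 73 points threshold; the qualifying period is 305 days, less than the 345 days limit). But: (i) operates against (e): a current Category 1 Registration is held. (j) would limit (i) — the registered capacity is 770 units, below the 890 units limit — but (k) sets (j) aside: (k) operates against (j): a current Category 5 Approval is held. (l) applies (the reportable unit count is 56, meeting the 52 threshold), but yields to (m): (m) applies — a current Category C Waiver is held. (n) applies (the coverage ratio is 92%, meeting the 85% threshold), but is overridden by (o): (o) applies — a current Class A Clearance is held. (p), which would lift (o), is inapplicable — the baseline figure is 404, short of 420. (e) is therefore removed.
No exception applies. The general rule governs.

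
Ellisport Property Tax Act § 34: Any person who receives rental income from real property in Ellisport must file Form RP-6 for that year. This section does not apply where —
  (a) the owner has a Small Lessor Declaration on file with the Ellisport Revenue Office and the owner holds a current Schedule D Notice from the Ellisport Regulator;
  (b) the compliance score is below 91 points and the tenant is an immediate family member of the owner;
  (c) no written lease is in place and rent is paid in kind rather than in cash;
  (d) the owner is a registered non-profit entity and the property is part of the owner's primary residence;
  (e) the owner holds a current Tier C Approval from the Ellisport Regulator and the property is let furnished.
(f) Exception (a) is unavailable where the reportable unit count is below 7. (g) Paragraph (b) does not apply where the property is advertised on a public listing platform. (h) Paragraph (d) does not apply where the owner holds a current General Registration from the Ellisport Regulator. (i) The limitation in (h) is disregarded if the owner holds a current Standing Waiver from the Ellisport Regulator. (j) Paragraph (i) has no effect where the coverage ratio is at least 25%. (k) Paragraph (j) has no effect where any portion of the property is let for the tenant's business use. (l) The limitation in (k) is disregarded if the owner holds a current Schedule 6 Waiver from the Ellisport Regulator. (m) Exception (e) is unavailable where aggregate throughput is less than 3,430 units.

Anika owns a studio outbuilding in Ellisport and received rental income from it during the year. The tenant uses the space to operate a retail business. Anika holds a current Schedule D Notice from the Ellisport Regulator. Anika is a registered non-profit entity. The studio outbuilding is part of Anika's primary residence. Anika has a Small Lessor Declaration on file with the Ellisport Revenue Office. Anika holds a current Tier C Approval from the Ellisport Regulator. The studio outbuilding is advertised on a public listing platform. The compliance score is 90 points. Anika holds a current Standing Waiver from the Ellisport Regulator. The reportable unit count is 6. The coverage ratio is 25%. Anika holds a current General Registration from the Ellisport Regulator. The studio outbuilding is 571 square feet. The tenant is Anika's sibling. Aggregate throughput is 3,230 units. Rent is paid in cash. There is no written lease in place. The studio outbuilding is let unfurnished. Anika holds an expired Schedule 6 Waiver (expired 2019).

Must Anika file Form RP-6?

Exception (a): a Small Lessor Declaration is on file; a current Schedule D Notice is held — every condition holds. But applying paragraph (f): (f) operates against (a): the reportable unit count is 6, below the 7 limit. (a) is therefore removed.
Exception (b)'s conditions are all satisfied: the compliance score is 90 points, below the 91 points limit; the tenant is an immediate family member. Turning to paragraph (g): (g) operates against (b): the property is publicly advertised. Exception (b) does not apply.
Exception (c) fails — rent is paid in cash.
Exception (d)'s conditions are all satisfied: Anika is a registered non-profit; the studio outbuilding is part of the primary residence. As to paragraphs (h)–(l): (h) would limit (d) — a current General Registration is held — but (i) sets (h) aside: (i) operates against (h): a current Standing Waiver is held. (j) would limit (i) — the coverage ratio is 25%, meeting the 25% threshold — but (k) sets (j) aside: (k) is engaged — the space is let for business use. (l), which would lift (k), is not engaged — there is no Schedule 6 Waiver in force. So (d) applies.
Exception (e) fails — the property is let unfurnished.

No — exception (d) applies; Anika is not required to file Form RP-6.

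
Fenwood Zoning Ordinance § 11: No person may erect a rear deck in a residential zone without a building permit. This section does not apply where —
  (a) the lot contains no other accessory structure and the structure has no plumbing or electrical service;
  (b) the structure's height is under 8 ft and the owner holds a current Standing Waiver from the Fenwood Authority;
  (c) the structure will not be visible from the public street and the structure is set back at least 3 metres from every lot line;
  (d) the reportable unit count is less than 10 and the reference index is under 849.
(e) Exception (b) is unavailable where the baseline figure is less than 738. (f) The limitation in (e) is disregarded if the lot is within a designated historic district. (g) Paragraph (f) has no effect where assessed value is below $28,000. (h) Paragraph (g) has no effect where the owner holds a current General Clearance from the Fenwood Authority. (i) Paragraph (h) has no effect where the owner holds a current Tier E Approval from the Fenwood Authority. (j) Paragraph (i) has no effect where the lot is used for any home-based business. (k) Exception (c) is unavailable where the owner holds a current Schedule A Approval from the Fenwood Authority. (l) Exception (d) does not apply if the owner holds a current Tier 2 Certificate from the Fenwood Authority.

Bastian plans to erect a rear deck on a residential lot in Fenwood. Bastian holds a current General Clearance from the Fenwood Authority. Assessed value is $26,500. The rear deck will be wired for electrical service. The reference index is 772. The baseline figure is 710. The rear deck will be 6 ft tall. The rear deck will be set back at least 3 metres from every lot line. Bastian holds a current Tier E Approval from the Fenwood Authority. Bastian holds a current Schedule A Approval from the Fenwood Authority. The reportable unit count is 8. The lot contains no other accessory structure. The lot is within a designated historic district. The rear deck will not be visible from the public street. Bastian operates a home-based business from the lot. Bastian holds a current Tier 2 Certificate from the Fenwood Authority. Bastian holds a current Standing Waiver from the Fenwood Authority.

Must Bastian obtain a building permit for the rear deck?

No — exception (b) applies; Bastian does not need a building permit.

Exception (a) does not apply: electrical service is planned.
Exception (b)'s conditions are all satisfied: the structure's height is 6 ft, under the 8 ft limit; a current Standing Waiver is held. Considering the limiting provisions: (e) operates (the baseline figure is 710, less than the 738 limit), but is set aside by (f): (f) operates against (e): the lot is in a historic district. (g) would limit (f) — assessed value is $26,500, below the $28,000 limit — but (h) sets (g) aside: (h) operates against (g): a current General Clearance is held. (i) operates (a current Tier E Approval is held), but yields to (j): (j) operates against (i): a home-based business operates on the lot. (b) remains available.
Exception (c)'s conditions are all satisfied: the structure will not be visible from the street; the setback is at least 3 m on every side. Turning to paragraph (k): (k) operates against (c): a current Schedule A Approval is held. (c) is therefore removed.
Exception (d)'s conditions are all satisfied: the reportable unit count is 8, less than the 10 limit; the reference index is 772, under the 849 limit. However, paragraph (l) must be considered: (l) operates against (d): a current Tier 2 Certificate is held. So (d) is unavailable.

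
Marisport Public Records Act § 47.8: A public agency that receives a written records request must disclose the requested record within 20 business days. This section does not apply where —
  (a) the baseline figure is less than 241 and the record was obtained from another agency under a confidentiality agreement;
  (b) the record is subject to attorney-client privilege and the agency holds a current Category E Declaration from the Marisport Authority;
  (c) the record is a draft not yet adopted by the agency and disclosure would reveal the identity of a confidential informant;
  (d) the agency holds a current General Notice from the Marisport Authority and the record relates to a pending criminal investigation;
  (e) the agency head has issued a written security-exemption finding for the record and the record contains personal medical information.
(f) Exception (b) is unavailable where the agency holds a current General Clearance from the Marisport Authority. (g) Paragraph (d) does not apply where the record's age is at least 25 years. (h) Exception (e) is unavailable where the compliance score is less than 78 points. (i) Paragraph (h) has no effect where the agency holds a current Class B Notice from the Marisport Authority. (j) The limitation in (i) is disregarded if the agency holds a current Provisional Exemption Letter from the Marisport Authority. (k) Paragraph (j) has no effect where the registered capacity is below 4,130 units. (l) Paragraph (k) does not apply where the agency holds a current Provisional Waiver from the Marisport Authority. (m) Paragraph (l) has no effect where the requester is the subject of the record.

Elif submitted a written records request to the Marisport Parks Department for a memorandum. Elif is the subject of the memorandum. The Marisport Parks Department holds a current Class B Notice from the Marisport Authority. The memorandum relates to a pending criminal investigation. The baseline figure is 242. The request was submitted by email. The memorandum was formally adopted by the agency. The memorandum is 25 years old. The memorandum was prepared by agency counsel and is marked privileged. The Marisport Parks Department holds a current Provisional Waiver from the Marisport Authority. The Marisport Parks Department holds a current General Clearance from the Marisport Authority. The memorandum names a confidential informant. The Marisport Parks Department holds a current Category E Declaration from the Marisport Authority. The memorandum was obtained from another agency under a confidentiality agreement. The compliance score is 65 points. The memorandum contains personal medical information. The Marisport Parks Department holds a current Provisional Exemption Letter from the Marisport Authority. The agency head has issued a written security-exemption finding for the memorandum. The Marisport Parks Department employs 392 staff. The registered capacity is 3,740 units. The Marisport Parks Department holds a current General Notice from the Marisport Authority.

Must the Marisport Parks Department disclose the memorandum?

Exception (a) does not apply: the baseline figure is 242, not less than 241.
Exception (b): the memorandum is privileged; a current Category E Declaration is held — every condition holds. But: (f) operates against (b): a current General Clearance is held. So (b) is unavailable.
Exception (c) fails — the memorandum has been formally adopted.
Exception (d) is satisfied on its face — a current General Notice is held; the memorandum relates to a pending investigation. But applying paragraph (g): (g) operates against (d): the record's age is 25 years, meeting the 25 years threshold. Exception (d) does not apply.
Exception (e): a written security-exemption finding has been issued; the memorandum contains personal medical information — every condition holds. Under paragraphs (h)–(m): (h) operates (the compliance score is 65 points, less than the 78 points limit), but is set aside by (i): (i) applies — a current Class B Notice is held. (j) is triggered (a current Provisional Exemption Letter is held), but is overridden by (k): (k) operates against (j): the registered capacity is 3,740 units, below the 4,130 units limit. (l) would limit (k) — a current Provisional Waiver is held — but (m) sets (l) aside: (m) applies — Elif is the subject of the memorandum. (e) remains available.

No — exception (e) applies; the Marisport Parks Department is not required to disclose the memorandum.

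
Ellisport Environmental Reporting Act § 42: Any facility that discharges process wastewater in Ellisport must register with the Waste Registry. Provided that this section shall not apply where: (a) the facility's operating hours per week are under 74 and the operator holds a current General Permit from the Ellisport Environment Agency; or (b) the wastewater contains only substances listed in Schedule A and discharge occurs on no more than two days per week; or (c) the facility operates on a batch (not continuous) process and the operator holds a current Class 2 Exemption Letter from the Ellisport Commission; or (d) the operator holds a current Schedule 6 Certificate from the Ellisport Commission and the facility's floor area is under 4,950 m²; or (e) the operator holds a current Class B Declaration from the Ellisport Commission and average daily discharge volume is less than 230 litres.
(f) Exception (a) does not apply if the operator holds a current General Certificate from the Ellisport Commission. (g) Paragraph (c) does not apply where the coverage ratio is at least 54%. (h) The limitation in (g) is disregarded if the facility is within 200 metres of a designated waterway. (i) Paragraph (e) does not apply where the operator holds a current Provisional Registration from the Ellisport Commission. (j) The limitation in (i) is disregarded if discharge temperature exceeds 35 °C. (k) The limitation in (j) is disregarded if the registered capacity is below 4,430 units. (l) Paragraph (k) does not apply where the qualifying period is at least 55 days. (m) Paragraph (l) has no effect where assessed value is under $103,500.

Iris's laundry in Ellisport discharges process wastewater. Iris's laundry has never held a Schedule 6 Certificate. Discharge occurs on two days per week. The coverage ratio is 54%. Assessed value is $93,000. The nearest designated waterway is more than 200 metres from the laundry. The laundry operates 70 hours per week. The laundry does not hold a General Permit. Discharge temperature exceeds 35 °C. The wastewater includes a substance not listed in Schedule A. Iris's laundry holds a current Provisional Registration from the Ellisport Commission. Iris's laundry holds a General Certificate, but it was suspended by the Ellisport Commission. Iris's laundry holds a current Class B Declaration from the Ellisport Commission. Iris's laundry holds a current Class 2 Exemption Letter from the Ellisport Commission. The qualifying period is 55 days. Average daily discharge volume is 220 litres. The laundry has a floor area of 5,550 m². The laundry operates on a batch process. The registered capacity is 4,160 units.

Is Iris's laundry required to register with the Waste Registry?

Exception (a) does not apply: no General Permit is held.
Exception (b) fails — the wastewater includes a non-Schedule-A substance.
Exception (c) is satisfied on its face — the facility operates on a batch process; a current Class 2 Exemption Letter is held. Turning to paragraphs (g)–(h): (g) applies — the coverage ratio is 54%, meeting the 54% threshold. (h), which would lift (g), does not operate here — the laundry is more than 200 m from any designated waterway. (c) is therefore removed.
Exception (d) requires that the operator holds a current Schedule 6 Certificate from the Ellisport Commission; but the Schedule 6 Certificate is not current, so (d) is unavailable.
Exception (e) is satisfied on its face — a current Class B Declaration is held; average daily discharge volume is 220 litres, less than the 230 litres limit. However, paragraphs (i)–(m) must be considered: (i) is engaged — a current Provisional Registration is held. (j) applies (discharge temperature exceeds 35 °C), but is set aside by (k): (k) operates — the registered capacity is 4,160 units, below the 4,430 units limit. (l) would limit (k) — the qualifying period is 55 days, meeting the 55 days threshold — but (m) sets (l) aside: (m) operates against (l): assessed value is $93,000, under the $103,500 limit. (e) is therefore removed.
None of the exceptions is available; § 42 applies in full.

Yes — Iris's laundry must register with the Waste Registry.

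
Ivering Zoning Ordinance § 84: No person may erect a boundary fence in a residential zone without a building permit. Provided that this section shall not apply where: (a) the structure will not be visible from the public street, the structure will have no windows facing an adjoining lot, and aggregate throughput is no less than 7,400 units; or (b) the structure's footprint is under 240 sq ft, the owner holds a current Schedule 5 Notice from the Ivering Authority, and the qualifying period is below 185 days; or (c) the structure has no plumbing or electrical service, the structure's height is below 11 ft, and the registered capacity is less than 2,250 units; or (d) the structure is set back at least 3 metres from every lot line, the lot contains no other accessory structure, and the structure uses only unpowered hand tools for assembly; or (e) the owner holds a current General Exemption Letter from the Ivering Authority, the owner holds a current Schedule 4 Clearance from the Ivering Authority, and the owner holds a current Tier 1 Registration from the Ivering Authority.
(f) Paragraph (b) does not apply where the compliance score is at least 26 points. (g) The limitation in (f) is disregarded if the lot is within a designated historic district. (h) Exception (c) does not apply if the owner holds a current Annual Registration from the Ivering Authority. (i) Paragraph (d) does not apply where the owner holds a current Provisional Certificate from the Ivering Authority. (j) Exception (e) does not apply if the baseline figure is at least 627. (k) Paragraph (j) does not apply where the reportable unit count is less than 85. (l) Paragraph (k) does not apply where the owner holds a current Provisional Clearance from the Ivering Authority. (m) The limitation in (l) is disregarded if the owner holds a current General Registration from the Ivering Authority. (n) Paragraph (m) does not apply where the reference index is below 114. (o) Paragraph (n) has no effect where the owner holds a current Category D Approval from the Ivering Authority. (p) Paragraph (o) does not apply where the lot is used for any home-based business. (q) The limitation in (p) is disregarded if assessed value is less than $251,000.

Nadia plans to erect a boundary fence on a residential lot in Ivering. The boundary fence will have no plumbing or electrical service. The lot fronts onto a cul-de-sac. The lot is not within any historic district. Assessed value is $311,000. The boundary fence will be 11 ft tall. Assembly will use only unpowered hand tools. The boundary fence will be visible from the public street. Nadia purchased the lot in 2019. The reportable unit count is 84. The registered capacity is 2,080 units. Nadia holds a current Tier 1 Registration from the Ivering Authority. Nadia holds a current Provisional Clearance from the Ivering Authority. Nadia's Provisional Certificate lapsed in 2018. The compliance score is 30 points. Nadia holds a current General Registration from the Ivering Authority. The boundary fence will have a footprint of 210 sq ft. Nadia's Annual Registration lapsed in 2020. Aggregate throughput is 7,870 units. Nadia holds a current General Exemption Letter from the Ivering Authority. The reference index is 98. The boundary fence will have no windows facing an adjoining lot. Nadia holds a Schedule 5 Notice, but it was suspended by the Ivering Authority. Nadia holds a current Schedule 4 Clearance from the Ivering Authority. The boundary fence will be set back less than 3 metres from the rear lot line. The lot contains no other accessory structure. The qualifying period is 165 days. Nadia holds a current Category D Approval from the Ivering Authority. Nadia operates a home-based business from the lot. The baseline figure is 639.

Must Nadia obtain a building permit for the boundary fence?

Yes — Nadia must obtain a building permit.

Exception (a) requires that the structure will not be visible from the public street; but the structure will be visible from the street, so (a) is unavailable.
Exception (b) fails — there is no Schedule 5 Notice in force.
Exception (c) requires that the structure's height is below 11 ft; but the structure's height is 11 ft, not below 11 ft, so (c) is unavailable.
Exception (d) does not apply: the rear setback is under 3 m.
Exception (e) is satisfied on its face — a current General Exemption Letter is held; a current Schedule 4 Clearance is held; a current Tier 1 Registration is held. But: (j) is triggered — the baseline figure is 639, meeting the 627 threshold. (k) would limit (j) — the reportable unit count is 84, less than the 85 limit — but (l) sets (k) aside: (l) operates — a current Provisional Clearance is held. (m) would limit (l) — a current General Registration is held — but (n) sets (m) aside: (n) is triggered — the reference index is 98, below the 114 limit. (o) is engaged (a current Category D Approval is held), but yields to (p): (p) applies — a home-based business operates on the lot. (q), which would lift (p), is inapplicable — assessed value is $311,000, not less than $251,000. Exception (e) does not apply.
No exception is made out. Nadia falls within the general rule.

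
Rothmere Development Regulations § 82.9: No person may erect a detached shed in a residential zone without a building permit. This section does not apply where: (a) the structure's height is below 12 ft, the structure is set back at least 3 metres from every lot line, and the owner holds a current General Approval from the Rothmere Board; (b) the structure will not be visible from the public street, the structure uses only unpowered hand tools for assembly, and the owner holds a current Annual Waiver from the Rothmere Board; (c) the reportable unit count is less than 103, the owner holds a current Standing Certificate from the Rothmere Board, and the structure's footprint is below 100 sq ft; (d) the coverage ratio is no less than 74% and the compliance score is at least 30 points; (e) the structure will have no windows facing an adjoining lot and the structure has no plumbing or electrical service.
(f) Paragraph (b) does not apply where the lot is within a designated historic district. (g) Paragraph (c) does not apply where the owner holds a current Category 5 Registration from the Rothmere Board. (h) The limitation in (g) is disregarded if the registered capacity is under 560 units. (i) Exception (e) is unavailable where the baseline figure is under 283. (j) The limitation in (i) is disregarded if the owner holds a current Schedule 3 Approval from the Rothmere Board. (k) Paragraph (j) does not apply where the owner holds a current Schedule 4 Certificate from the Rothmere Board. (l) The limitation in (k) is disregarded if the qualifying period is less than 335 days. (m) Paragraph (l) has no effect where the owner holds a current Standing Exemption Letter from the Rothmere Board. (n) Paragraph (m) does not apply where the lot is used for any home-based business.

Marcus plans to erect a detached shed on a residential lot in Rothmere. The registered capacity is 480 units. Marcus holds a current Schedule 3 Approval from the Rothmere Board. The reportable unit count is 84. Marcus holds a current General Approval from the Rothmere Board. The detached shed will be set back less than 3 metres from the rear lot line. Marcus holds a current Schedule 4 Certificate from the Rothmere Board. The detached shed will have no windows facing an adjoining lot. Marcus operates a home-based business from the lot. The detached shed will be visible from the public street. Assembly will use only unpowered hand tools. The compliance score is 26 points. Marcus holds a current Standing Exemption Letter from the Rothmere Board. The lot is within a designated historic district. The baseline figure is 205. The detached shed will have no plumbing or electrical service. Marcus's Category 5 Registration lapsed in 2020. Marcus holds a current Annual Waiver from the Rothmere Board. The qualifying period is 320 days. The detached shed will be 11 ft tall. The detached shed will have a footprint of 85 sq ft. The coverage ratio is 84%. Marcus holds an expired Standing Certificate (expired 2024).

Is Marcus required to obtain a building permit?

Exception (a) fails — the rear setback is under 3 m.
Exception (b) does not apply: the structure will be visible from the street.
Exception (c) does not apply: there is no Standing Certificate in force.
Exception (d) requires that the compliance score is at least 30 points; but the compliance score is 26 points, short of 30 points, so (d) is unavailable.
Exception (e) is satisfied on its face — no windows face an adjoining lot; there is no plumbing or electrical service. As to paragraphs (i)–(n): (i) would limit (e) — the baseline figure is 205, under the 283 limit — but (j) sets (i) aside: (j) operates against (i): a current Schedule 3 Approval is held. (k) would limit (j) — a current Schedule 4 Certificate is held — but (l) sets (k) aside: (l) is engaged — the qualifying period is 320 days, less than the 335 days limit. (m) would limit (l) — a current Standing Exemption Letter is held — but (n) sets (m) aside: (n) is engaged — a home-based business operates on the lot. Exception (e) stands.

No — exception (e) applies; Marcus does not need a building permit.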